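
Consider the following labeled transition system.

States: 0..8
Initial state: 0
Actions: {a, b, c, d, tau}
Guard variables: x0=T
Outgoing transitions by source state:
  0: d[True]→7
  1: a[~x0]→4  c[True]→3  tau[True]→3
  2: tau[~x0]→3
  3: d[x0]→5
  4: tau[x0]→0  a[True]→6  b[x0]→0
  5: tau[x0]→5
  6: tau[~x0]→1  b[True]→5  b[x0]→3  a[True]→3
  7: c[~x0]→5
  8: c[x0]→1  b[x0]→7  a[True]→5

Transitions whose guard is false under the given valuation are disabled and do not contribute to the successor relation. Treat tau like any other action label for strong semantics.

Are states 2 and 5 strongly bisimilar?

Bisimulation quotient by refinement:
  π0 = {{0,1,2,3,4,5,6,7,8}}
  π1 = {{0,3},{1},{2,7},{4},{5},{6},{8}}
  π2 = {{0},{1},{2,7},{3},{4},{5},{6},{8}}
stable after 3 split(s): 8 block(s)
2∈{2,7}, 5∈{5}

Answer: NOT BISIMILAR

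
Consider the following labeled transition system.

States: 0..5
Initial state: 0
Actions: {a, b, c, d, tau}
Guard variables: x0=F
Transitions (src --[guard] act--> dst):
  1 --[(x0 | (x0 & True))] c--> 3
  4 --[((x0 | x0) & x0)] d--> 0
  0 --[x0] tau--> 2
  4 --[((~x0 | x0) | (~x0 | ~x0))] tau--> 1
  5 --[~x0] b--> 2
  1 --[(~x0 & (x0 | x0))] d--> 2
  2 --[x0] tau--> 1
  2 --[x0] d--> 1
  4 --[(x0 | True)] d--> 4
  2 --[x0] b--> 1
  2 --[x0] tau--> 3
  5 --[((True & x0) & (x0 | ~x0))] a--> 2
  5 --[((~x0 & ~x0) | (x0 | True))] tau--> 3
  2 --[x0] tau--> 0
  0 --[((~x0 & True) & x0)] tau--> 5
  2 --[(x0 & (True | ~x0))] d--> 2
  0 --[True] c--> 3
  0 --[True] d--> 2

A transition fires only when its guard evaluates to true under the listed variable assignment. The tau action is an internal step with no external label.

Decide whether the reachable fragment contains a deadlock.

Answer: DEADLOCK at state 2

Analysis:
Reachable = {0,2,3}
  0: c→3  d→2  [deg 2]
  2: ∅  [deadlock]
  3: ∅  [deadlock]
trace reaching 2: d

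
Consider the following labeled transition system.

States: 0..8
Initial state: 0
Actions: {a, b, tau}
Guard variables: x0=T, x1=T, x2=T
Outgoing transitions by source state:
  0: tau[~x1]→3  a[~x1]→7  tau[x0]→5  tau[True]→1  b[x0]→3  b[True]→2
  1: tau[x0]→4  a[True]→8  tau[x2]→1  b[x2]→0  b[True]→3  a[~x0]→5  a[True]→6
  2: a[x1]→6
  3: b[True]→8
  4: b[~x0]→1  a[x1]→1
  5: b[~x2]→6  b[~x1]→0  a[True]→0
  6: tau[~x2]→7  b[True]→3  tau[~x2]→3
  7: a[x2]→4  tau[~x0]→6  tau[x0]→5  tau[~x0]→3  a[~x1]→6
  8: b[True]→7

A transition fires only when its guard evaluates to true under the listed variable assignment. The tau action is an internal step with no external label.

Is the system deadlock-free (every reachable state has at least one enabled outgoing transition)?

Answer: DEADLOCK-FREE

Analysis:
Reach set: {0,1,2,3,4,5,6,7,8}
  0: b→2  b→3  tau→1  tau→5  [deg 4]
  1: a→6  a→8  b→0  b→3  tau→1  tau→4  [deg 6]
  2: a→6  [deg 1]
  3: b→8  [deg 1]
  4: a→1  [deg 1]
  5: a→0  [deg 1]
  6: b→3  [deg 1]
  7: a→4  tau→5  [deg 2]
  8: b→7  [deg 1]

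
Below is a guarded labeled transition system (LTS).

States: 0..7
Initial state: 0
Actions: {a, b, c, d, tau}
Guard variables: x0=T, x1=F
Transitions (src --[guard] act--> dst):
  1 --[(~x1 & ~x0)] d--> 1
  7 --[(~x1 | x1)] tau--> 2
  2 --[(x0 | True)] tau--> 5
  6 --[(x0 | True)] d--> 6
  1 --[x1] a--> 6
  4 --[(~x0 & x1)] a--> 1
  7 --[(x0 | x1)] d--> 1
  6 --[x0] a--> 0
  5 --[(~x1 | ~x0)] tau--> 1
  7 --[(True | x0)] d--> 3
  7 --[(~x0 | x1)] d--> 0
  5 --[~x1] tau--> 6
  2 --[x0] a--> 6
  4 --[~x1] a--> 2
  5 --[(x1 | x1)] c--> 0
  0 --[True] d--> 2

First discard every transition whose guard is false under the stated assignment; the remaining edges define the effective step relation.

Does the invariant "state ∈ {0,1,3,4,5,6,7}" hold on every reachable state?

Allowed set {0,1,3,4,5,6,7}
Reach set: {0,1,2,5,6}
  0: safe
  1: safe
  2: outside
  5: safe
  6: safe
counterexample path to 2: d

Answer: INVARIANT VIOLATED at state 2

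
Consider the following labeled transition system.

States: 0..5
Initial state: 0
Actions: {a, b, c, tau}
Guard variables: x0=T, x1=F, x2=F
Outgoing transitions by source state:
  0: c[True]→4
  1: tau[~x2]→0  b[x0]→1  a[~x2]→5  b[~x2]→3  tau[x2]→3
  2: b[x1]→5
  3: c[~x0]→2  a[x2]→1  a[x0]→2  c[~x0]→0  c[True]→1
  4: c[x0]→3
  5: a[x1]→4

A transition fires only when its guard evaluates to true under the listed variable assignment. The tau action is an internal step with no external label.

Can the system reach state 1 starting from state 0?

8 transition(s) survive guard evaluation.
Layer 0: {0}
Layer 1: {4}  cumulative {0,4}
Layer 2: {3}  cumulative {0,3,4}
Layer 3: {1,2}  cumulative {0,1,2,3,4}
Layer 4: {5}  cumulative {0,1,2,3,4,5}
Reachable = {0,1,2,3,4,5}
Path to 1: c·c·c

Answer: REACHABLE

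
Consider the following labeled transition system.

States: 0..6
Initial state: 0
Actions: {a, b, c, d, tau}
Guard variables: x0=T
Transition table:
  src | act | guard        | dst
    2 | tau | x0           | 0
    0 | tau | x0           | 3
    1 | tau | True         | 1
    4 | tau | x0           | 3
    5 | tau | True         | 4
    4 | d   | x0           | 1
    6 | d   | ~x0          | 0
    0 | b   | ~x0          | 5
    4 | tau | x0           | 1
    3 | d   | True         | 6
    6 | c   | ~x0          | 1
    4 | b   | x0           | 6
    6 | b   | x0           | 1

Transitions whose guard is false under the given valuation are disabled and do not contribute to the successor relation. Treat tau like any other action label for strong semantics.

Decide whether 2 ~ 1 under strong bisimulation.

Bisimulation quotient by refinement:
  round 0: {{0,1,2,3,4,5,6}}
  round 1: {{0,1,2,5},{3},{4},{6}}
  round 2: {{0},{1,2},{3},{4},{5},{6}}
  round 3: {{0},{1},{2},{3},{4},{5},{6}}
Fixed point at round 4; 7 class(es).
2∈{2}, 1∈{1}

Answer: NOT BISIMILAR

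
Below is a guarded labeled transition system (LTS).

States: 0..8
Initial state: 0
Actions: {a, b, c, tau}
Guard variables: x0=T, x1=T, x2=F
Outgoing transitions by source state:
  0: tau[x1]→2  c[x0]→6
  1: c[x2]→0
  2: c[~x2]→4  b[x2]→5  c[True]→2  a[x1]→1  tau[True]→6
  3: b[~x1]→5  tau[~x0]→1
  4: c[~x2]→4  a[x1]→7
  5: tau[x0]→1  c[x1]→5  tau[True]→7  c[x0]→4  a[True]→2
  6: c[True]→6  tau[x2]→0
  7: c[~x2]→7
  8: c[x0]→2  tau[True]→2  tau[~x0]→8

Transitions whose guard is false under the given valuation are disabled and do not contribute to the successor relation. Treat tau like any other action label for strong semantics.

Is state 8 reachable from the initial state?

Answer: UNREACHABLE

Analysis:
17 transition(s) survive guard evaluation.
L0 = {0}
L1 = {2,6}  total {0,2,6}
L2 = {1,4}  total {0,1,2,4,6}
L3 = {7}  total {0,1,2,4,6,7}
R = {0,1,2,4,6,7}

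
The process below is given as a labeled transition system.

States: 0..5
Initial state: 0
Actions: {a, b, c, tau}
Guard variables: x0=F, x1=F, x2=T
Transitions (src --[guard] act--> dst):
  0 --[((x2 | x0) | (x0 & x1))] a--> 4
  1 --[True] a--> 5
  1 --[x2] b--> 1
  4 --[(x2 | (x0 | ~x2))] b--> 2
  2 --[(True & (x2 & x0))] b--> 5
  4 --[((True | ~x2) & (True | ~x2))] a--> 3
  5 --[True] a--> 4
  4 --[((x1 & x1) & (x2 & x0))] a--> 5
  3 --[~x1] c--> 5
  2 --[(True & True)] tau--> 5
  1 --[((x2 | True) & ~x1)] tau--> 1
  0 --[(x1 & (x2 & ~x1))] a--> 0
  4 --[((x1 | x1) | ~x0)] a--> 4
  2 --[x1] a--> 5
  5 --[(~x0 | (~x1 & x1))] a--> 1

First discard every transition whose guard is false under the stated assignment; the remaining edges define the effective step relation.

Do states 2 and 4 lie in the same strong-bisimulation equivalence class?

Answer: NOT BISIMILAR

Analysis:
Compute ~ classes (split until stable):
  round 0: {{0,1,2,3,4,5}}
  round 1: {{0,5},{1},{2},{3},{4}}
  round 2: {{0},{1},{2},{3},{4},{5}}
Fixed point at round 3; 6 class(es).
class of 2: {2}; class of 4: {4}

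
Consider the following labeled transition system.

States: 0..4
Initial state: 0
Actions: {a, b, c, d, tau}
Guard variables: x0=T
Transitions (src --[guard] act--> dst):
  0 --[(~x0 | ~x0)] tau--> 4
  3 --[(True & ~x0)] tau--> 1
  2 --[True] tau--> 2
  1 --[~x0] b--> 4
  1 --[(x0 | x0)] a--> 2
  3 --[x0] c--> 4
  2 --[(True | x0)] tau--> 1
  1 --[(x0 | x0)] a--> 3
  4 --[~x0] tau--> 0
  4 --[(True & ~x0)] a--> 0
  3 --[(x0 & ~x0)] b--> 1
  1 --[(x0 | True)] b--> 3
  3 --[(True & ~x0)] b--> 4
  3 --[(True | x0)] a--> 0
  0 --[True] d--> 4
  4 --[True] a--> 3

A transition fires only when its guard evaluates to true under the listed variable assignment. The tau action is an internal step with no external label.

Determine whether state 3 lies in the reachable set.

9 transition(s) survive guard evaluation.
depth 0: {0}
depth 1: {4}  now seen {0,4}
depth 2: {3}  now seen {0,3,4}
Reachable = {0,3,4}
trace reaching 3: d·a

Answer: REACHABLE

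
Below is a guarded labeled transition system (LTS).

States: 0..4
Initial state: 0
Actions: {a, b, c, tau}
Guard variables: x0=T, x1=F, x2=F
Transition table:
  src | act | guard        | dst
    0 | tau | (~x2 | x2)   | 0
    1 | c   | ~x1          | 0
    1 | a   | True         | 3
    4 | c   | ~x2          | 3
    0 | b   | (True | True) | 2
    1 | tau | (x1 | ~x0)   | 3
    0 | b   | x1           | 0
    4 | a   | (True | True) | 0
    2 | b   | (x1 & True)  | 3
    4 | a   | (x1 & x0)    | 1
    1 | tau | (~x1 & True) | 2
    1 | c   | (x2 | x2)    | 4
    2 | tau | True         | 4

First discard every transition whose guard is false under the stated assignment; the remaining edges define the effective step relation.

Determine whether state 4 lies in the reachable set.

Answer: REACHABLE

Trace:
After dropping false guards: 8 live edges.
depth 0: {0}
depth 1: {2}  total {0,2}
depth 2: {4}  total {0,2,4}
depth 3: {3}  total {0,2,3,4}
Reach set: {0,2,3,4}
Path to 4: b·tau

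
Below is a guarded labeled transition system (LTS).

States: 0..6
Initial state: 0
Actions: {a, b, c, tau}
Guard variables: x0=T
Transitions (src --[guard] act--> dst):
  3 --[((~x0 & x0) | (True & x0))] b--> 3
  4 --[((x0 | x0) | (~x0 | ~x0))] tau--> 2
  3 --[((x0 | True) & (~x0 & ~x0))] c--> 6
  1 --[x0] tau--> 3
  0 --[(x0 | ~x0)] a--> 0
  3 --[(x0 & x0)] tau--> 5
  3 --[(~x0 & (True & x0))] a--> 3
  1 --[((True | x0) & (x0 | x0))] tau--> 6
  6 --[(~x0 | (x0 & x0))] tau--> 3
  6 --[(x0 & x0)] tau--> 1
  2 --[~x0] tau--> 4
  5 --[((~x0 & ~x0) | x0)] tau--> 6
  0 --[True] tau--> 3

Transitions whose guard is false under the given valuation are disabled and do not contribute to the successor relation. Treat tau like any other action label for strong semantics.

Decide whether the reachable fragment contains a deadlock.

Answer: DEADLOCK-FREE

Analysis:
R = {0,1,3,5,6}
  0: a→0  tau→3  [deg 2]
  1: tau→3  tau→6  [deg 2]
  3: b→3  tau→5  [deg 2]
  5: tau→6  [deg 1]
  6: tau→1  tau→3  [deg 2]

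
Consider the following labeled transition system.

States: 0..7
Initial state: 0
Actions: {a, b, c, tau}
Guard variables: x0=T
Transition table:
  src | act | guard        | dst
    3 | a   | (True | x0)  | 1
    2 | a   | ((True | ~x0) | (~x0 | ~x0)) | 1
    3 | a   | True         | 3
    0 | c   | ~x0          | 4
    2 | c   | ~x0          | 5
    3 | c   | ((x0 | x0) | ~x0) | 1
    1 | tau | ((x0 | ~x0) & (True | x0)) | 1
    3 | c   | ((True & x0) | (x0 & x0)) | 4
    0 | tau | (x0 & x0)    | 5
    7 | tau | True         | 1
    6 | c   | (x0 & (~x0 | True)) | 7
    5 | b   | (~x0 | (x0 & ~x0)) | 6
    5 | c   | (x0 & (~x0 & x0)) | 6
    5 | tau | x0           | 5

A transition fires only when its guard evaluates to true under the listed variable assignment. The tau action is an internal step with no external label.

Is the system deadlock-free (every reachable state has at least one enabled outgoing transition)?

R = {0,5}
  0: tau→5  [1 out]
  5: tau→5  [1 out]

Answer: DEADLOCK-FREE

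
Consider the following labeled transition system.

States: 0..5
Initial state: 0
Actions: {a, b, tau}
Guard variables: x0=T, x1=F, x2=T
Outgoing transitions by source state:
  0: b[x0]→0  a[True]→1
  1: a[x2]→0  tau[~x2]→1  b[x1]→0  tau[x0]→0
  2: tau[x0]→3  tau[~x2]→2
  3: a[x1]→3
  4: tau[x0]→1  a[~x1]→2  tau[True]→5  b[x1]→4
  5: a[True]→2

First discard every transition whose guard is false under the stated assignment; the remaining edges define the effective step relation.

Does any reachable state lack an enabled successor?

R = {0,1}
  0: a→1  b→0  [deg 2]
  1: a→0  tau→0  [deg 2]

Answer: DEADLOCK-FREE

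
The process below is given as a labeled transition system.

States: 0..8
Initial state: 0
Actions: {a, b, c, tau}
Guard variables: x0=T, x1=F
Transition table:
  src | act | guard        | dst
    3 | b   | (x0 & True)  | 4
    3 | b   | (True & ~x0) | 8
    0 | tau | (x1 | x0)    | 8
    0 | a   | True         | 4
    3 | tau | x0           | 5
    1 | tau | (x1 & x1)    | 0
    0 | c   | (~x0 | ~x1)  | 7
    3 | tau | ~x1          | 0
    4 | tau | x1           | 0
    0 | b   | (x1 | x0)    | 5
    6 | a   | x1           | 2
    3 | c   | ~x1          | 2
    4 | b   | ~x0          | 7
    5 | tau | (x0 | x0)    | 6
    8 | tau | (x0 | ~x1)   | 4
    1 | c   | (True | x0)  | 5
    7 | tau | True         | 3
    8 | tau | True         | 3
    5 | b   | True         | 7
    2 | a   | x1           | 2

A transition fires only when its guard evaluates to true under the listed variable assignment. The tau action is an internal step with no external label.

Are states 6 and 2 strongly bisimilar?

Answer: BISIMILAR

Working:
Bisimulation quotient by refinement:
  π0 = {{0,1,2,3,4,5,6,7,8}}
  π1 = {{0},{1},{2,4,6},{3},{5},{7,8}}
  π2 = {{0},{1},{2,4,6},{3},{5},{7},{8}}
stable after 3 split(s): 7 block(s)
class of 6: {2,4,6}; class of 2: {2,4,6}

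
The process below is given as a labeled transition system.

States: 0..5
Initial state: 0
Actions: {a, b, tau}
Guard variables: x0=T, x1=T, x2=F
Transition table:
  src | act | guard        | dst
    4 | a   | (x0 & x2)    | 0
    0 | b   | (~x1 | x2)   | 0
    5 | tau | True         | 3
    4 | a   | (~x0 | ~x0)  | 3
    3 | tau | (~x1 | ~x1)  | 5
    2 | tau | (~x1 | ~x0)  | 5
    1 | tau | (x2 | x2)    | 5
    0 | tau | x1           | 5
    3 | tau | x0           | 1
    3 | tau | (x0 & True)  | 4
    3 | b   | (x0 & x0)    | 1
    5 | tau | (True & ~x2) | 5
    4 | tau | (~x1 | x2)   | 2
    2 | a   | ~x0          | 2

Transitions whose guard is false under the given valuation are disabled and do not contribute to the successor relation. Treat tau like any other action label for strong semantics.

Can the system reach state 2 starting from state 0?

Answer: UNREACHABLE

Working:
Guard filter leaves 6 enabled edge(s).
Layer 0: {0}
Layer 1: {5}  cumulative {0,5}
Layer 2: {3}  cumulative {0,3,5}
Layer 3: {1,4}  cumulative {0,1,3,4,5}
Reachable = {0,1,3,4,5}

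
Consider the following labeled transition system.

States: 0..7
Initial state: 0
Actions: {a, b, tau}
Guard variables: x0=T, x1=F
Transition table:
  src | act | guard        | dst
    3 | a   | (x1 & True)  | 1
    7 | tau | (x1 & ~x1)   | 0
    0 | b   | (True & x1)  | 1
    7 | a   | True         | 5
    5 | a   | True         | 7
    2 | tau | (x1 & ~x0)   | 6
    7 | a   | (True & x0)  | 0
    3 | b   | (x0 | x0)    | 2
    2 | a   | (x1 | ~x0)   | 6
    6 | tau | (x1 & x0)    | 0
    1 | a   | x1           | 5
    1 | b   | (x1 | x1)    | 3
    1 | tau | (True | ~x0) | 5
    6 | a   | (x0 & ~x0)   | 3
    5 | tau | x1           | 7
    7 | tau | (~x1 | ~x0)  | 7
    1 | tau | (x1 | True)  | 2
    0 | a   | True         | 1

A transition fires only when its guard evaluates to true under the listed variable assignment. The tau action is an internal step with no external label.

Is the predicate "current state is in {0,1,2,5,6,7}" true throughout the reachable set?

Safe = {0,1,2,5,6,7}
Reach set: {0,1,2,5,7}
  0: ✓
  1: ✓
  2: ✓
  5: ✓
  7: ✓

Answer: INVARIANT HOLDS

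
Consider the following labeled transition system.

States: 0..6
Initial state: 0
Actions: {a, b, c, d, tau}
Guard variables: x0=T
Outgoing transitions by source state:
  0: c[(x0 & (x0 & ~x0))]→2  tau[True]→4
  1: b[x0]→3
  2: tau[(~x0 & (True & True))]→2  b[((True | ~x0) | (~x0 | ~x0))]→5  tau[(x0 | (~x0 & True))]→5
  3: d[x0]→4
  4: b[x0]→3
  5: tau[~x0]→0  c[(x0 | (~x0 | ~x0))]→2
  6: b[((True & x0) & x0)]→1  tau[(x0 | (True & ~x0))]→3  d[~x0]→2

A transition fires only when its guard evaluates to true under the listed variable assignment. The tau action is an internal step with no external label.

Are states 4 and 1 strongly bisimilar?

Bisimulation quotient by refinement:
  round 0: {{0,1,2,3,4,5,6}}
  round 1: {{0},{1,4},{2,6},{3},{5}}
  round 2: {{0},{1,4},{2},{3},{5},{6}}
6 equivalence class(es) (converged in 3)
[4]={1,4}  [1]={1,4}

Answer: BISIMILAR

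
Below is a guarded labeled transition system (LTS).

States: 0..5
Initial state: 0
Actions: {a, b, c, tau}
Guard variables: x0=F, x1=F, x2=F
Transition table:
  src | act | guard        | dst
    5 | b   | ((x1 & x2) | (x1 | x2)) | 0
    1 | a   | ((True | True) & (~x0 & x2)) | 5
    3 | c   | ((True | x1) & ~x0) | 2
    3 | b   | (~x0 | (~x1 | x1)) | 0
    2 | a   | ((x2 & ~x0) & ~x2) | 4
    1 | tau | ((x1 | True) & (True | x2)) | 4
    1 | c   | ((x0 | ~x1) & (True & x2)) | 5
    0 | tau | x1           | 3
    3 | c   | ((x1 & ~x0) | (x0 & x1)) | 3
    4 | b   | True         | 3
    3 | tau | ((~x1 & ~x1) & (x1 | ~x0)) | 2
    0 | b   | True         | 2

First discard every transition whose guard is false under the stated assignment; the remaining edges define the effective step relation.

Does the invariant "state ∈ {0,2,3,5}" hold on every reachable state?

Safe = {0,2,3,5}
Reachable = {0,2}
  0: ✓
  2: ✓

Answer: INVARIANT HOLDS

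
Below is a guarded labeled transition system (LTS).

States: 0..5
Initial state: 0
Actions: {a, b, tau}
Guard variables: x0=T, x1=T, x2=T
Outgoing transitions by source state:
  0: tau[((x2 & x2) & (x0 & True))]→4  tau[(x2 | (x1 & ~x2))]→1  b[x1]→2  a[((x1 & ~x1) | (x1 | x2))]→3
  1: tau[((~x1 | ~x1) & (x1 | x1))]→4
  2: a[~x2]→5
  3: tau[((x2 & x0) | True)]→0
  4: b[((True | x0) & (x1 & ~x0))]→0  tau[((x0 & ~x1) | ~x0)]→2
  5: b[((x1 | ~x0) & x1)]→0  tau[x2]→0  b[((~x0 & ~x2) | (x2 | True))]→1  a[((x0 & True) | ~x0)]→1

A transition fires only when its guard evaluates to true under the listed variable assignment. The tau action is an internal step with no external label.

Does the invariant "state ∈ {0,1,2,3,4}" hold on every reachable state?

Answer: INVARIANT HOLDS

Trace:
Allowed set {0,1,2,3,4}
Reachable = {0,1,2,3,4}
  0: ✓
  1: ✓
  2: ✓
  3: ✓
  4: ✓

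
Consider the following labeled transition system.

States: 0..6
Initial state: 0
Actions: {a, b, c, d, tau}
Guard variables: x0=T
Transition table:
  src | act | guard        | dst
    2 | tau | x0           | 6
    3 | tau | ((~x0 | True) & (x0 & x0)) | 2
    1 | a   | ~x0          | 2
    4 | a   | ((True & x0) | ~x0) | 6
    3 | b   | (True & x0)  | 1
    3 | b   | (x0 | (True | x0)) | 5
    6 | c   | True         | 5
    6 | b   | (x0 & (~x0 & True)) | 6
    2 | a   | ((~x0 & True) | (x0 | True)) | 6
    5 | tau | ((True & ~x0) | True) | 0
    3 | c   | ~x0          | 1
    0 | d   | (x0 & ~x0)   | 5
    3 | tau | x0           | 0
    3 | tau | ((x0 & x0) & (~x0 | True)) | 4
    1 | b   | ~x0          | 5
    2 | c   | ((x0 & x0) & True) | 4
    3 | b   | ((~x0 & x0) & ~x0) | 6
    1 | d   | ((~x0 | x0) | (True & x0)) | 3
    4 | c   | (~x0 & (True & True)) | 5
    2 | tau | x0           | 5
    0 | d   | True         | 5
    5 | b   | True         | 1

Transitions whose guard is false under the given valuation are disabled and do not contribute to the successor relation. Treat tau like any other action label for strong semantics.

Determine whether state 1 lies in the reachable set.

Guard filter leaves 15 enabled edge(s).
L0 = {0}
L1 = {5}  now seen {0,5}
L2 = {1}  now seen {0,1,5}
L3 = {3}  now seen {0,1,3,5}
L4 = {2,4}  now seen {0,1,2,3,4,5}
L5 = {6}  now seen {0,1,2,3,4,5,6}
Reachable = {0,1,2,3,4,5,6}
Path to 1: d·b

Answer: REACHABLE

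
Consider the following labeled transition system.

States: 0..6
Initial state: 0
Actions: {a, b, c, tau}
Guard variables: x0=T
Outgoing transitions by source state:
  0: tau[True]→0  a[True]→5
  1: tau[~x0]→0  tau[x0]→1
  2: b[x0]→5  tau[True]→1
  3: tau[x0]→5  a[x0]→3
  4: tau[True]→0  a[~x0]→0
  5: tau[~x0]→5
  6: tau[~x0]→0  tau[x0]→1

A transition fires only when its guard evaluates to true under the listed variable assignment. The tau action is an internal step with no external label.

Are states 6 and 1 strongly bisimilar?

Answer: BISIMILAR

Working:
Compute ~ classes (split until stable):
  π0 = {{0,1,2,3,4,5,6}}
  π1 = {{0,3},{1,4,6},{2},{5}}
  π2 = {{0},{1,6},{2},{3},{4},{5}}
Fixed point at round 3; 6 class(es).
6∈{1,6}, 1∈{1,6}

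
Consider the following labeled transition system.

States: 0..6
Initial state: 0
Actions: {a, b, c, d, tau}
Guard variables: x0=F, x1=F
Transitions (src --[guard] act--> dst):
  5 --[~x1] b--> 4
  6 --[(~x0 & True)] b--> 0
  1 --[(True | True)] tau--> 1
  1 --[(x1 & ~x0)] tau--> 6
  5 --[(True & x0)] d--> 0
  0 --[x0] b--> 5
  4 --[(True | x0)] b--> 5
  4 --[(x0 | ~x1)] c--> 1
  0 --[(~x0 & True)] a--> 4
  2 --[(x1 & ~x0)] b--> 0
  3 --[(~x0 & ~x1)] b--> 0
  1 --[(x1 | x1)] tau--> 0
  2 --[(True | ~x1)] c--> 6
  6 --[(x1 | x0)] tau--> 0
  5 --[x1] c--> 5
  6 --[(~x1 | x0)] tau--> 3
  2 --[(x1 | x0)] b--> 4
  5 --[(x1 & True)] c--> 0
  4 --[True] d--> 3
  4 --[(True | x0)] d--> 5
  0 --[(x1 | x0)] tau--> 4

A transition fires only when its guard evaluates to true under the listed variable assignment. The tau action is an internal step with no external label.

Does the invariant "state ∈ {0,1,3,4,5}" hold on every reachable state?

Answer: INVARIANT HOLDS

Trace:
Safe = {0,1,3,4,5}
R = {0,1,3,4,5}
  0: ok
  1: ok
  3: ok
  4: ok
  5: ok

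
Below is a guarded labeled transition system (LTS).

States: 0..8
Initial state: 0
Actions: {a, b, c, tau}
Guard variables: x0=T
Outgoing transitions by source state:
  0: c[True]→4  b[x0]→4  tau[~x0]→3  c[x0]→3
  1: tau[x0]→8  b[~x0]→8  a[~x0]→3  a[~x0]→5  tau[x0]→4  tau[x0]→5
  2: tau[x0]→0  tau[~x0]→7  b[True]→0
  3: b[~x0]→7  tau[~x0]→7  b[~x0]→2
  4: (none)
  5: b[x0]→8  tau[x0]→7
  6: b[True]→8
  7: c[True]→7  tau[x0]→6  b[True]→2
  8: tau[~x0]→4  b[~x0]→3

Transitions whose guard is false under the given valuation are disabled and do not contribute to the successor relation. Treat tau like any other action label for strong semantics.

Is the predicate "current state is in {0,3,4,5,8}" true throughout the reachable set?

Answer: INVARIANT HOLDS

Working:
Safe = {0,3,4,5,8}
R = {0,3,4}
  0: ✓
  3: ✓
  4: ✓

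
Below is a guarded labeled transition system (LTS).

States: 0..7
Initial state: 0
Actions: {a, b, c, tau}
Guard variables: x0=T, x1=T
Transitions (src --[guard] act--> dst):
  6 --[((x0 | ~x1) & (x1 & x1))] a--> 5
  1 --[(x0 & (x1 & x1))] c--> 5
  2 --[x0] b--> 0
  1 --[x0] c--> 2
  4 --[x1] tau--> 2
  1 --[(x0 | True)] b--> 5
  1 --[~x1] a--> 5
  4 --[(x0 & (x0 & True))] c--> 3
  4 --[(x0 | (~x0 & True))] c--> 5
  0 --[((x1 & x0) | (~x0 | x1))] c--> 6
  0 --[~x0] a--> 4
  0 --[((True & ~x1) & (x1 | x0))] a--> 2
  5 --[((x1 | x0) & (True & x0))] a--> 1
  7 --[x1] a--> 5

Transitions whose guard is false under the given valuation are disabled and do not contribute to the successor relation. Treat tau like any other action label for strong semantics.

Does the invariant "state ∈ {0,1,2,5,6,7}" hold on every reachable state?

Answer: INVARIANT HOLDS

Trace:
Allowed set {0,1,2,5,6,7}
R = {0,1,2,5,6}
  0: safe
  1: safe
  2: safe
  5: safe
  6: safe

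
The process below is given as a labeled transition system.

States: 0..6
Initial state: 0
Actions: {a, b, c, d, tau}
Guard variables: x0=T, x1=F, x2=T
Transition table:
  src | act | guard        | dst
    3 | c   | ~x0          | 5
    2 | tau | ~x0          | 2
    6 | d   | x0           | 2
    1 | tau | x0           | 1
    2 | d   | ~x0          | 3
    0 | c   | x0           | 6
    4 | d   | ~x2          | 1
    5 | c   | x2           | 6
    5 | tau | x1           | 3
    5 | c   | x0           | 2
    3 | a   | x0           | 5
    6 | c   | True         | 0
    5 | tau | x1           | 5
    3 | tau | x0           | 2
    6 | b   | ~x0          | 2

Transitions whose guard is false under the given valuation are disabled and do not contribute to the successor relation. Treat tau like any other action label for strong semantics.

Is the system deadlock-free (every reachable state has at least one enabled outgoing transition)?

Answer: DEADLOCK at state 2

Trace:
Reachable = {0,2,6}
  0: c→6  [1 exit(s)]
  2: ∅  [deadlock]
  6: c→0  d→2  [2 exit(s)]
Path to 2: c·d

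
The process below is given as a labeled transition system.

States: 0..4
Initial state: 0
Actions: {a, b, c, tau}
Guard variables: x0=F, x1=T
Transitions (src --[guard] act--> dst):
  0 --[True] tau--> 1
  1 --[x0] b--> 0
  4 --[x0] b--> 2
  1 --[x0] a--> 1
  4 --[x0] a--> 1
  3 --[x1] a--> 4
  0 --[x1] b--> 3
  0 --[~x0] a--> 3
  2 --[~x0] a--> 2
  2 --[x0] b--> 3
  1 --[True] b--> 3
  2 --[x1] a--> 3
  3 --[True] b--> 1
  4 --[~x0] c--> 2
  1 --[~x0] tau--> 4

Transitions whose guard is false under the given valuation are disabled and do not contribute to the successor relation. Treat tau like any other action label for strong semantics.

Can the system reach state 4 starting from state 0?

Answer: REACHABLE

Trace:
After dropping false guards: 10 live edges.
depth 0: {0}
depth 1: {1,3}  now seen {0,1,3}
depth 2: {4}  now seen {0,1,3,4}
depth 3: {2}  now seen {0,1,2,3,4}
Reach set: {0,1,2,3,4}
trace reaching 4: tau·tau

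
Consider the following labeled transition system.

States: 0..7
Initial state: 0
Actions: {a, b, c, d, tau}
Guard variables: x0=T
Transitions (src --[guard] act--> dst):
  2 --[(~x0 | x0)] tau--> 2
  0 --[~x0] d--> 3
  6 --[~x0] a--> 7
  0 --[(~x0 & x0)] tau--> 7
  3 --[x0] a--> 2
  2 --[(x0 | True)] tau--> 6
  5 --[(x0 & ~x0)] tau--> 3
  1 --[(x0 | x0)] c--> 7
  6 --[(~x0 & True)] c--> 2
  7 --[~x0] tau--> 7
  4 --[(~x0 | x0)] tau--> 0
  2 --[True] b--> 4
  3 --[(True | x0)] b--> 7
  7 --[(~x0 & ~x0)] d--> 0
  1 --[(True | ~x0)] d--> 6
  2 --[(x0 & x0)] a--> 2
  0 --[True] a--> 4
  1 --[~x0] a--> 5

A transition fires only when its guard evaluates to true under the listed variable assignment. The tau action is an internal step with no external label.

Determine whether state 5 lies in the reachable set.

Answer: UNREACHABLE

Trace:
10 transition(s) survive guard evaluation.
depth 0: {0}
depth 1: {4}  total {0,4}
Reach set: {0,4}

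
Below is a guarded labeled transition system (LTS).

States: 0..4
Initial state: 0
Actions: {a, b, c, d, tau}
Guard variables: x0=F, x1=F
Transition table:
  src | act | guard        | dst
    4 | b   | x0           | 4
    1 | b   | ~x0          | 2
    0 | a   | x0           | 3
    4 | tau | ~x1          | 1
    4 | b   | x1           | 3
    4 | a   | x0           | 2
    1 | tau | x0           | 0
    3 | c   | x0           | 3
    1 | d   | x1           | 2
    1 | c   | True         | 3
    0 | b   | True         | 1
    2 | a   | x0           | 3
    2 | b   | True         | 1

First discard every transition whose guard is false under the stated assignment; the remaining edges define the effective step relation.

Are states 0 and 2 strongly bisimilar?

Answer: BISIMILAR

Trace:
Compute ~ classes (split until stable):
  P[0] = {{0,1,2,3,4}}
  P[1] = {{0,2},{1},{3},{4}}
stable after 2 split(s): 4 block(s)
0∈{0,2}, 2∈{0,2}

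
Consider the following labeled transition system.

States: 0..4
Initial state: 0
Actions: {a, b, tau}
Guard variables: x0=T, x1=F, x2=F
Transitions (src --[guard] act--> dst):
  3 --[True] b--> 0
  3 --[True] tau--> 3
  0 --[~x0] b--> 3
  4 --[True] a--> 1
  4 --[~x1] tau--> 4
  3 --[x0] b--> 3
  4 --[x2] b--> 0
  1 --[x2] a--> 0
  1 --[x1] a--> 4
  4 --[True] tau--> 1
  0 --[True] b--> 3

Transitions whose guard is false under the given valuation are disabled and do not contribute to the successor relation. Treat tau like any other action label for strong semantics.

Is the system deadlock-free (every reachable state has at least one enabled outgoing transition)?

Reachable = {0,3}
  0: b→3  [1 exit(s)]
  3: b→0  b→3  tau→3  [3 exit(s)]

Answer: DEADLOCK-FREE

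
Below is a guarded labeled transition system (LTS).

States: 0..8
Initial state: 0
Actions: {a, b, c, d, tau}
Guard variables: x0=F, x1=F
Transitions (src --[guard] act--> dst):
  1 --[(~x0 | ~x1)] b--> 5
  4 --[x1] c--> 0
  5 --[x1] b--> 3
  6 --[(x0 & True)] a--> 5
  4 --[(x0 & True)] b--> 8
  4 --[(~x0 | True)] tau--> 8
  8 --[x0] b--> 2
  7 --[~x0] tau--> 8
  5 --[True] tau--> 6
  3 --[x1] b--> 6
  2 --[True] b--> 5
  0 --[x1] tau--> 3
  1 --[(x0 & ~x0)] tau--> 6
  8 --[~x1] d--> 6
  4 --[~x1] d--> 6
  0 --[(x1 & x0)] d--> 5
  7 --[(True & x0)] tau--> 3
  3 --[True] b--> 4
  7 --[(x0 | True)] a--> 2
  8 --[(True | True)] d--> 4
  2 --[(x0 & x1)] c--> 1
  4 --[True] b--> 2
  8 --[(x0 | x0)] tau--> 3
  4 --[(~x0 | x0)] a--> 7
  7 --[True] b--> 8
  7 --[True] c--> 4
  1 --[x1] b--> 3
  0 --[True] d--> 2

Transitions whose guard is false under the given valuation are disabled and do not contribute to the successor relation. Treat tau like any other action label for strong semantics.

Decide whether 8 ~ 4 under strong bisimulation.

Compute ~ classes (split until stable):
  round 0: {{0,1,2,3,4,5,6,7,8}}
  round 1: {{0,8},{1,2,3},{4},{5},{6},{7}}
  round 2: {{0},{1,2},{3},{4},{5},{6},{7},{8}}
stable after 3 split(s): 8 block(s)
class of 8: {8}; class of 4: {4}

Answer: NOT BISIMILAR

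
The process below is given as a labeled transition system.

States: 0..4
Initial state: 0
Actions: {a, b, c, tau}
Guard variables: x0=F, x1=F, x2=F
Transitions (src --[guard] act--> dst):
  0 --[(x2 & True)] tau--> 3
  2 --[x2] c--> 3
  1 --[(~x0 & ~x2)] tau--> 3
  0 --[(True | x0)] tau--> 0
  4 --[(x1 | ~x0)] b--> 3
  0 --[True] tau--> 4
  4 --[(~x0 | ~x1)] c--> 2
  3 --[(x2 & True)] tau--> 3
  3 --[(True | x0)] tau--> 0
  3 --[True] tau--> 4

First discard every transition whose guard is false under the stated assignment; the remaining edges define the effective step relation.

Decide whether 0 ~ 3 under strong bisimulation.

Compute ~ classes (split until stable):
  round 0: {{0,1,2,3,4}}
  round 1: {{0,1,3},{2},{4}}
  round 2: {{0,3},{1},{2},{4}}
Fixed point at round 3; 4 class(es).
class of 0: {0,3}; class of 3: {0,3}

Answer: BISIMILAR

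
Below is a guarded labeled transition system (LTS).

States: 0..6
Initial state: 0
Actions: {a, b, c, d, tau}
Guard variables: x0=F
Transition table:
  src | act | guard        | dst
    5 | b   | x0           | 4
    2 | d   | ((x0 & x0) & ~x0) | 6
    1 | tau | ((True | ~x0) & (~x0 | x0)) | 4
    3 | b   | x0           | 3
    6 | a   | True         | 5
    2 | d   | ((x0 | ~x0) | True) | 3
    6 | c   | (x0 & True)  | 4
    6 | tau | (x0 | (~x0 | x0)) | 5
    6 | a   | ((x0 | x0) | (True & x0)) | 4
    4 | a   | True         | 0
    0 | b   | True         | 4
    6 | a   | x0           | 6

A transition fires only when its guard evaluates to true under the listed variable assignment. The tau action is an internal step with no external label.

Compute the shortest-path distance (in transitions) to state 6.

Layered search for 6:
  L0 = {0}
  L1 = {4}
6 never appears.

Answer: UNREACHABLE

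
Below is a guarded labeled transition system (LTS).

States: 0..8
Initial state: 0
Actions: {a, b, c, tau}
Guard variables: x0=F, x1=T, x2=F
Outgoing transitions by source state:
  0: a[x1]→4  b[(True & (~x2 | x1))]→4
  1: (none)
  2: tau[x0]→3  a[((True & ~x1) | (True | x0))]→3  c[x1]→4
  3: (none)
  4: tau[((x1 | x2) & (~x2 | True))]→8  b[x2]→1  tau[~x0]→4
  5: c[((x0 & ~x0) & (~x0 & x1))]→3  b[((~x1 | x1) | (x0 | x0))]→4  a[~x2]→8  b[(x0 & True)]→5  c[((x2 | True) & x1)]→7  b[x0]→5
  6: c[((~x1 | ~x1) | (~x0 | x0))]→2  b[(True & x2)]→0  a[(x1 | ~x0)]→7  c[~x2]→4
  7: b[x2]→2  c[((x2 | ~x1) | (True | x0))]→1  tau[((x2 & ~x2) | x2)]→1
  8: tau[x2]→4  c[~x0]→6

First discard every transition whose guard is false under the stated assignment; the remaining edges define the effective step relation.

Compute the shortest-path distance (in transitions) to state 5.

Layered search for 5:
  Layer 0: {0}
  Layer 1: {4}
  Layer 2: {8}
  Layer 3: {6}
  Layer 4: {2,7}
  Layer 5: {1,3}
5 never appears.

Answer: UNREACHABLE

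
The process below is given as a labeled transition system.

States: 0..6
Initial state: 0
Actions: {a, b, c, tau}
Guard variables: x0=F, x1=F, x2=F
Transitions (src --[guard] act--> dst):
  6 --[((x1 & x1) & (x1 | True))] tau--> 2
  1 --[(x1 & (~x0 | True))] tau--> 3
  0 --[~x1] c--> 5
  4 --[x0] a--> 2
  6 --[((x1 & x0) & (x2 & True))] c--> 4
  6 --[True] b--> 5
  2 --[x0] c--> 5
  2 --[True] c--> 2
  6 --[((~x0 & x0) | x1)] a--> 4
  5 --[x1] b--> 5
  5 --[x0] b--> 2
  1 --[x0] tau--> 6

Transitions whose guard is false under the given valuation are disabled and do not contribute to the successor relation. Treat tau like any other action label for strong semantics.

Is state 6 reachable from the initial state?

After dropping false guards: 3 live edges.
L0 = {0}
L1 = {5}  now seen {0,5}
Reach set: {0,5}

Answer: UNREACHABLE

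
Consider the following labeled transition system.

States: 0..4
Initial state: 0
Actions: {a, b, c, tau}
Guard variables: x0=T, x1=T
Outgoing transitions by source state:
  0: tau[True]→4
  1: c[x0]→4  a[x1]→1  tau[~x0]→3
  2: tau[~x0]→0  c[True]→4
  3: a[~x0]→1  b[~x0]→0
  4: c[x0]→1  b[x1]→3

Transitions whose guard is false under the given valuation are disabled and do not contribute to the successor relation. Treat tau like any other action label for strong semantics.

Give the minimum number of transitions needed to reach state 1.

Layered search for 1:
  L0 = {0}
  L1 = {4}
  L2 = {1,3}
1 enters at depth 2; path tau·c

Answer: 2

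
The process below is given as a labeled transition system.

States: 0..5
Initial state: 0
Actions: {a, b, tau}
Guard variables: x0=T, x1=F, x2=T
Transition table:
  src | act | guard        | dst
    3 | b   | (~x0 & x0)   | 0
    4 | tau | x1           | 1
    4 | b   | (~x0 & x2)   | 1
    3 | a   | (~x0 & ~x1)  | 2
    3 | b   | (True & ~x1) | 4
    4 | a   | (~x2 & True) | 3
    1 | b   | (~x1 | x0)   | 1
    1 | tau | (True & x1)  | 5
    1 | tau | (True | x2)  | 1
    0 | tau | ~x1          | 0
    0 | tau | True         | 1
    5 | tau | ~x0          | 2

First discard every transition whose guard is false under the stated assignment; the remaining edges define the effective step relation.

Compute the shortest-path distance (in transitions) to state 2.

Answer: UNREACHABLE

Working:
Layered search for 2:
  depth 0: {0}
  depth 1: {1}
2 never appears.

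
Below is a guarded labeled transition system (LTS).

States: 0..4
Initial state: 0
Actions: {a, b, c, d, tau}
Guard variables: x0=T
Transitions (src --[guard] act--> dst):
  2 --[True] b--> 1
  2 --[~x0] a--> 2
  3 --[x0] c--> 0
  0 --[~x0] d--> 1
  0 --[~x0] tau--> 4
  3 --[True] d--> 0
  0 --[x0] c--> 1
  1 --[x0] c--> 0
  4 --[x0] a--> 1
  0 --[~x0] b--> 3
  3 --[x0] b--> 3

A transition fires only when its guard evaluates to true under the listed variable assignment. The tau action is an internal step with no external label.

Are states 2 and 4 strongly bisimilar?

Answer: NOT BISIMILAR

Working:
Compute ~ classes (split until stable):
  π0 = {{0,1,2,3,4}}
  π1 = {{0,1},{2},{3},{4}}
4 equivalence class(es) (converged in 2)
2∈{2}, 4∈{4}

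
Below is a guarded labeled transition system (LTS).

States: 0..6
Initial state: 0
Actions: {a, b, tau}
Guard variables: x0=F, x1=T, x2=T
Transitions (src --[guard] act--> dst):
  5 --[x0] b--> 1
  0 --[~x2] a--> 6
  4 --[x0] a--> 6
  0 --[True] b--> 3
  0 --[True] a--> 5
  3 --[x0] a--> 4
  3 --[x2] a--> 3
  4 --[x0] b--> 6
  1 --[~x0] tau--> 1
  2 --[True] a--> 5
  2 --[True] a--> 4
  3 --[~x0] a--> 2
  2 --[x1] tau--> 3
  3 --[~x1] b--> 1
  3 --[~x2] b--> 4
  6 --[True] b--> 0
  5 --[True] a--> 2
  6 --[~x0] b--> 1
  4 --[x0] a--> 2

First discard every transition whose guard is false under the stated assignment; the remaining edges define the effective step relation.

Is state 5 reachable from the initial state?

Answer: REACHABLE

Trace:
Guard filter leaves 11 enabled edge(s).
depth 0: {0}
depth 1: {3,5}  now seen {0,3,5}
depth 2: {2}  now seen {0,2,3,5}
depth 3: {4}  now seen {0,2,3,4,5}
Reach set: {0,2,3,4,5}
witness 5: a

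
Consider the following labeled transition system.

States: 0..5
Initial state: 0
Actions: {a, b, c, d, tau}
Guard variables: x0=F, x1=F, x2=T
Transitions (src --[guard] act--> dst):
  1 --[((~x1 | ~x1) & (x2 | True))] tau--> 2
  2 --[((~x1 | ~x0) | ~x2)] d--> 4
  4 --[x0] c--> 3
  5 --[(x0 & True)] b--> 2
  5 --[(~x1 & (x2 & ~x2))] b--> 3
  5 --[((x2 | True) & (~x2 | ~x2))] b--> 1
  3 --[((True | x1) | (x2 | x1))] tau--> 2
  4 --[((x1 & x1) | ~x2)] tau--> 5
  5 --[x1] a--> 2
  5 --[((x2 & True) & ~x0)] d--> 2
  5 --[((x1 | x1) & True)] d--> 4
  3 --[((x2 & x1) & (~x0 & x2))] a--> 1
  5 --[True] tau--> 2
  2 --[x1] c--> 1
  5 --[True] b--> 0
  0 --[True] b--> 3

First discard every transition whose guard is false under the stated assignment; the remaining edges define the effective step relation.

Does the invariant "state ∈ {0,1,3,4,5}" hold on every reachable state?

Answer: INVARIANT VIOLATED at state 2

Working:
Safe = {0,1,3,4,5}
Reach set: {0,2,3,4}
  0: ✓
  2: outside
  3: ✓
  4: ✓
witness against invariant: b·tau → 2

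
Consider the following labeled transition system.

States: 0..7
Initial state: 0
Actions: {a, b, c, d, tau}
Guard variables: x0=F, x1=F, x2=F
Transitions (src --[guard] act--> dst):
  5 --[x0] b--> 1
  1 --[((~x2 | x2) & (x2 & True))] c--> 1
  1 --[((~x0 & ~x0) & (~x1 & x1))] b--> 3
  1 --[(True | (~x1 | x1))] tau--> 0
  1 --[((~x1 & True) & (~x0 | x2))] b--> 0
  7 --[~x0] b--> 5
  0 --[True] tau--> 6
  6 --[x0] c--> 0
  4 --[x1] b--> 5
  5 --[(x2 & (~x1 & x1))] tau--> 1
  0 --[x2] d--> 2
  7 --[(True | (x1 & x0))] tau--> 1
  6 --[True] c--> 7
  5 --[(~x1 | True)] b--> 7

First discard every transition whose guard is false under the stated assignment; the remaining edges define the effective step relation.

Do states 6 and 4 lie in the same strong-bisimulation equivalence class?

Refine partition for ~:
  P[0] = {{0,1,2,3,4,5,6,7}}
  P[1] = {{0},{1,7},{2,3,4},{5},{6}}
  P[2] = {{0},{1},{2,3,4},{5},{6},{7}}
Fixed point at round 3; 6 class(es).
6∈{6}, 4∈{2,3,4}

Answer: NOT BISIMILAR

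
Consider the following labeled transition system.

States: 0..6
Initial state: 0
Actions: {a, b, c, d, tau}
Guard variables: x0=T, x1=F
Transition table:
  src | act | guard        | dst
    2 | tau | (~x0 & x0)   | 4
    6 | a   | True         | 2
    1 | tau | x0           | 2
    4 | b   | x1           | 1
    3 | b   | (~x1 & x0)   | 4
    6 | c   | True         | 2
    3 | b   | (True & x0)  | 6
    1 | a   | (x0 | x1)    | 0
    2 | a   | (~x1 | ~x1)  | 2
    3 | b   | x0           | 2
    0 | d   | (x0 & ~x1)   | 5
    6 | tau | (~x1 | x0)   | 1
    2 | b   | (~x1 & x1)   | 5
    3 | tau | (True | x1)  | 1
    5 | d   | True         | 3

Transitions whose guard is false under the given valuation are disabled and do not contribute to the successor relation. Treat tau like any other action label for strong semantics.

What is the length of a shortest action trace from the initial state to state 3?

Answer: 2

Analysis:
Layered search for 3:
  L0 = {0}
  L1 = {5}
  L2 = {3}
depth(3)=2, e.g. d·d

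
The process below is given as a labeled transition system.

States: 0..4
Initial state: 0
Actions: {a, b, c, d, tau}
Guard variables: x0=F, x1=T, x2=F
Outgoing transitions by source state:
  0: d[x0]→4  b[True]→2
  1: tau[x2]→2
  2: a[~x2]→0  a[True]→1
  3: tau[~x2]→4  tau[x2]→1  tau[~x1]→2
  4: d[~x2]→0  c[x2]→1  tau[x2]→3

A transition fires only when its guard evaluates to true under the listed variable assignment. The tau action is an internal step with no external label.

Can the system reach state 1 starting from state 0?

Answer: REACHABLE

Working:
After dropping false guards: 5 live edges.
depth 0: {0}
depth 1: {2}  total {0,2}
depth 2: {1}  total {0,1,2}
R = {0,1,2}
Path to 1: b·a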